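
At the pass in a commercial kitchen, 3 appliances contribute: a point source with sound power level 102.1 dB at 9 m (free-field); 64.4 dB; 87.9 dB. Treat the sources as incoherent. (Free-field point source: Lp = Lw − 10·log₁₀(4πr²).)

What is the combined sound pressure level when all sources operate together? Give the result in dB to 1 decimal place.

Source at 9 m: Lp = 102.1 − 10·log₁₀(4π·9²) = 102.1 − 10·log₁₀(1017.876) = 72.0 dB.
Sum in the linear (power) domain: Σ 10^(Lᵢ/10) = 10^(72.0/10) + 10^(64.4/10) + 10^(87.9/10) = 6.352e+08.
L_total = 10·log₁₀(6.352e+08) = 88.0 dB.

88.0 dB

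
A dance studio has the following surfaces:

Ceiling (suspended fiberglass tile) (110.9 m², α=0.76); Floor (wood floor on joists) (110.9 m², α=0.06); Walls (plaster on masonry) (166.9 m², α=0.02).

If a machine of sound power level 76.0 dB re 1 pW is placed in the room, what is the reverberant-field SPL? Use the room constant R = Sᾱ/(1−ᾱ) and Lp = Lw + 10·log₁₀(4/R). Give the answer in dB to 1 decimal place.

61.1 dB

A = 94.276 sabins; S = 388.7 m².
ᾱ = 94.276/388.7 = 0.2425; R = Sᾱ/(1−ᾱ) = 94.276/(1−0.2425) = 124.457 m².
Lp = 76.0 + 10·log₁₀(4/124.457) = 76.0 + (-14.93) = 61.1 dB.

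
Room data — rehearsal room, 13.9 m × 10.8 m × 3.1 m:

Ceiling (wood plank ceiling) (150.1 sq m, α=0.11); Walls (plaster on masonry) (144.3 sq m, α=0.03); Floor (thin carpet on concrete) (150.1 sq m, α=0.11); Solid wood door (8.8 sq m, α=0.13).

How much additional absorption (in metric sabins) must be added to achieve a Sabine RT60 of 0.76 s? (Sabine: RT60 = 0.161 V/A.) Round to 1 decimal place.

Total absorption A₁ = 150.1*0.11 + 144.3*0.03 + 150.1*0.11 + 8.8*0.13
  = 16.511 + 4.329 + 16.511 + 1.144 = 38.495 sq m sabins.
V = 465.372 m³. Required absorption A₂ = 0.161 × 465.372 / 0.76 = 98.585 sabins.
Shortfall: 98.585 − 38.495 = 60.1 sabins.

60.1 sabins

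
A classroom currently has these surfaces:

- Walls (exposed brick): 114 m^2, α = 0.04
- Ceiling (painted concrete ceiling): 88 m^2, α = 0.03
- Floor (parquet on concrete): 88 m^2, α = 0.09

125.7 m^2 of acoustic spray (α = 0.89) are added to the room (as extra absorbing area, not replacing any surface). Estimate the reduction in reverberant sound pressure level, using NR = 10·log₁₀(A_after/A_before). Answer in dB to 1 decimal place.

Total absorption A_before = 114*0.04 + 88*0.03 + 88*0.09
  = 4.560 + 2.640 + 7.920 = 15.120 m^2 sabins.
Added absorption = 125.7 × 0.89 = 111.873 sabins.
A_after = 15.120 + 111.873 = 126.993 sabins.
Reduction = 10 log₁₀(A_after/A_before) = 10 log₁₀(8.3990) = 9.2 dB.

9.2 dB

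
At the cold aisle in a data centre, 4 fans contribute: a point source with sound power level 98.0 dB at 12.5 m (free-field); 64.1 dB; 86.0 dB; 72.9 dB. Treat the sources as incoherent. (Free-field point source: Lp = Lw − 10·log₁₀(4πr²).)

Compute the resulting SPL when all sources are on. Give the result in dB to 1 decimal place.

Source at 12.5 m: Lp = 98.0 − 10·log₁₀(4π·12.5²) = 98.0 − 10·log₁₀(1963.495) = 65.1 dB.
Sum in the linear (power) domain: Σ 10^(Lᵢ/10) = 10^(65.1/10) + 10^(64.1/10) + 10^(86.0/10) + 10^(72.9/10) = 4.234e+08.
Combined level = 10 log₁₀(4.234e+08) = 86.3 dB.

86.3 dB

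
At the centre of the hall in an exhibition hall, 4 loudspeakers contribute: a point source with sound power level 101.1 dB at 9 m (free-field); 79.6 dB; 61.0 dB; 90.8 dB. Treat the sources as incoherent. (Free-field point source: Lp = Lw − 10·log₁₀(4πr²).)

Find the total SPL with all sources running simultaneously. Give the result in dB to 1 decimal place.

Source at 9 m: Lp = 101.1 − 10·log₁₀(4π·9²) = 101.1 − 10·log₁₀(1017.876) = 71.0 dB.
Sum in the linear (power) domain: Σ 10^(Lᵢ/10) = 10^(71.0/10) + 10^(79.6/10) + 10^(61.0/10) + 10^(90.8/10) = 1.307e+09.
L_total = 10·log₁₀(1.307e+09) = 91.2 dB.

91.2 dB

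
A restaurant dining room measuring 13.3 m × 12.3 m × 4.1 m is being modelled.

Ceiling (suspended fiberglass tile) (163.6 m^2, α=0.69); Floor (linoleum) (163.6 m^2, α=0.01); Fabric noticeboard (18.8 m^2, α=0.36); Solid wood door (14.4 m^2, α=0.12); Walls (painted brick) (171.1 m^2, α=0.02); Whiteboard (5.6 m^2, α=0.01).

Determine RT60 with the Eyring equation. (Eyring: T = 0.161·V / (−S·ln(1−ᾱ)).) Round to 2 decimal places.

Total surface area S = 163.6 + 163.6 + 18.8 + 14.4 + 171.1 + 5.6 = 537.1 m^2.
Σ(Sᵢαᵢ) = 163.6×0.69 + 163.6×0.01 + 18.8×0.36 + 14.4×0.12 + 171.1×0.02 + 5.6×0.01 = 126.494.
Mean coefficient ᾱ = A/S = 0.2355.
−S·ln(1−ᾱ) = −537.1 × ln(1 − 0.2355) = 144.229.
V = 13.3 × 12.3 × 4.1 = 670.719 m³.
RT60 = 0.161 × 670.719 / 144.229 = 0.75 s.

0.75 s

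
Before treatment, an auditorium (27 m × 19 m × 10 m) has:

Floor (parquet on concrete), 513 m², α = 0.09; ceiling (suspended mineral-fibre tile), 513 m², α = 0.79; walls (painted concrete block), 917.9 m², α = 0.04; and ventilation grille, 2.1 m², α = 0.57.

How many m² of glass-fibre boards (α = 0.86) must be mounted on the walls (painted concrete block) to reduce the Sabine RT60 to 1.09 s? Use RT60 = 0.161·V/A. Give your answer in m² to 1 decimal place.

327.3

Total absorption A₁ = 513×0.09 + 513×0.79 + 917.9×0.04 + 2.1×0.57
  = 46.170 + 405.270 + 36.716 + 1.197 = 489.353 m² sabins.
Required A₂ = 0.161·5130/1.09 = 757.734 sabins.
ΔA needed = 757.734 − 489.353 = 268.381 sabins.
Net gain per m²: Δα = 0.86 − 0.04 = 0.82.
Area = ΔA/Δα = 268.381/0.82 = 327.3 m².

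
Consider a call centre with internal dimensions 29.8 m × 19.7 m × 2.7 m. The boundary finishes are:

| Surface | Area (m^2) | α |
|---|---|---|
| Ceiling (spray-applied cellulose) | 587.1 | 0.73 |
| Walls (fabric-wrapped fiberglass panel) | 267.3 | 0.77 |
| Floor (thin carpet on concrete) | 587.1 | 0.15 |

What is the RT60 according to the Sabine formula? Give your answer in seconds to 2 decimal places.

Equivalent absorption area: A = 587.1*0.73 + 267.3*0.77 + 587.1*0.15 = 722.469 m^2.
V = 29.8·19.7·2.7 = 1585.062 m³.
RT60 = 0.161 · V / A = 0.161 × 1585.062 / 722.469 = 0.35 s.

0.35 sec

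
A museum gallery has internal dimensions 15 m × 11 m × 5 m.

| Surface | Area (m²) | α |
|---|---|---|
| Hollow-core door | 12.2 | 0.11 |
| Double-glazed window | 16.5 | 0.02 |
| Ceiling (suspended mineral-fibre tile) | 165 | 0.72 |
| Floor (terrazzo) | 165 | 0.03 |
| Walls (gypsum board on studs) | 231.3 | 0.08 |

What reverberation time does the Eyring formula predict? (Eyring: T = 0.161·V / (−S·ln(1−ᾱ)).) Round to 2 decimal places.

0.81 seconds

Total surface area S = 12.2 + 16.5 + 165 + 165 + 231.3 = 590.0 m².
Absorption A = 12.2×0.11 + 16.5×0.02 + 165×0.72 + 165×0.03 + 231.3×0.08 = 143.926 sabins.
ᾱ = 143.926 / 590.0 = 0.2439.
Eyring denominator: −S ln(1−ᾱ) = 164.953.
V = 15 × 11 × 5 = 825 m³.
RT60 = 0.161 × 825 / 164.953 = 0.81 s.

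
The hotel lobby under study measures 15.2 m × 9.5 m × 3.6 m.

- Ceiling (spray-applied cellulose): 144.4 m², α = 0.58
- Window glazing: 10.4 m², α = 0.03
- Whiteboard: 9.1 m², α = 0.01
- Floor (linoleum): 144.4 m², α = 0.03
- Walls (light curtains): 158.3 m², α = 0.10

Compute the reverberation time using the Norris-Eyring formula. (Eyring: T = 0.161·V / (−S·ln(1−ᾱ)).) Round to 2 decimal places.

Total surface area S = 144.4 + 10.4 + 9.1 + 144.4 + 158.3 = 466.6 m².
Σ(Sᵢαᵢ) = 144.4×0.58 + 10.4×0.03 + 9.1×0.01 + 144.4×0.03 + 158.3×0.10 = 104.317.
Mean coefficient ᾱ = A/S = 0.2236.
−S·ln(1−ᾱ) = −466.6 × ln(1 − 0.2236) = 118.091.
V = 15.2 × 9.5 × 3.6 = 519.84 m³.
T = 0.161·V/[−S·ln(1−ᾱ)] = 0.161·519.84/118.091 = 0.71 s.

0.71 sec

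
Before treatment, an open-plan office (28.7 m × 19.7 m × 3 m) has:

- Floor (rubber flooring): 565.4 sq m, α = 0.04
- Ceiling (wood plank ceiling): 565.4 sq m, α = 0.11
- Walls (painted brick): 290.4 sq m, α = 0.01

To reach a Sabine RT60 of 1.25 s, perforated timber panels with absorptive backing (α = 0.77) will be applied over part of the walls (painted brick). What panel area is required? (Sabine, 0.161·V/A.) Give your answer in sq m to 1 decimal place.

Summing Sᵢαᵢ: 22.616 + 62.194 + 2.904 → A₁ = 87.714 sabins.
V = 1696.17 m³. Target absorption A₂ = 0.161 × 1696.17 / 1.25 = 218.467 sabins.
Absorption to add: 218.467 − 87.714 = 130.753 sabins.
Each sq m of panel replacing the walls (painted brick) adds (0.77 − 0.01) = 0.76 sabins.
Area = ΔA/Δα = 130.753/0.76 = 172.0 sq m.

172.0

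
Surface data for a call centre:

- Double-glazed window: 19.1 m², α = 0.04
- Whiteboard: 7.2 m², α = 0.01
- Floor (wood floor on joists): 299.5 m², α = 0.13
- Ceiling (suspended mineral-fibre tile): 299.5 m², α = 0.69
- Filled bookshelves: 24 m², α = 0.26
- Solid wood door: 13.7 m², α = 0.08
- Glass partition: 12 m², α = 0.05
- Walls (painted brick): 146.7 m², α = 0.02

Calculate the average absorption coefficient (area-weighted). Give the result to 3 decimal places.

0.313

Total surface area S = 821.7 m².
A = 19.1·0.04 + 7.2·0.01 + 299.5·0.13 + 299.5·0.69 + 24·0.26 + 13.7·0.08 + 12·0.05 + 146.7·0.02 = 257.296 sabins.
ᾱ = A/S = 0.313.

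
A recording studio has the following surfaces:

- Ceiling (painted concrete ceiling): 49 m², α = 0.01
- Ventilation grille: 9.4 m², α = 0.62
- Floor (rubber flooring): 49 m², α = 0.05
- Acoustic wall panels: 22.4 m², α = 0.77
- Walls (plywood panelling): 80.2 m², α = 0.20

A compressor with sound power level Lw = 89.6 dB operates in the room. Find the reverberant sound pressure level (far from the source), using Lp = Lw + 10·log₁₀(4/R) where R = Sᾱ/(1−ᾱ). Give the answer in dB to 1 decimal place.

78.4 dB

A = 42.056 sabins; S = 210.0 m².
ᾱ = 0.2003, so room constant R = A/(1−ᾱ) = 52.590 m².
Lp = Lw + 10 log₁₀(4/R) = 89.6 -11.19 = 78.4 dB.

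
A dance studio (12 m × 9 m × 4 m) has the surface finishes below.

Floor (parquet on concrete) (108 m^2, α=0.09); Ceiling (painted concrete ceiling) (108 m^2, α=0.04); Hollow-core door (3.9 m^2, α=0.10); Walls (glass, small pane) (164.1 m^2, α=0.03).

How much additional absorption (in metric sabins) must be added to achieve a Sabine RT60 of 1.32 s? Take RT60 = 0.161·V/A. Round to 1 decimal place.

33.3 sabins

Total absorption A₁ = 108*0.09 + 108*0.04 + 3.9*0.10 + 164.1*0.03
  = 9.720 + 4.320 + 0.390 + 4.923 = 19.353 m^2 sabins.
V = 432 m³. Required absorption A₂ = 0.161 × 432 / 1.32 = 52.691 sabins.
ΔA = A₂ − A₁ = 52.691 − 19.353 = 33.3 sabins.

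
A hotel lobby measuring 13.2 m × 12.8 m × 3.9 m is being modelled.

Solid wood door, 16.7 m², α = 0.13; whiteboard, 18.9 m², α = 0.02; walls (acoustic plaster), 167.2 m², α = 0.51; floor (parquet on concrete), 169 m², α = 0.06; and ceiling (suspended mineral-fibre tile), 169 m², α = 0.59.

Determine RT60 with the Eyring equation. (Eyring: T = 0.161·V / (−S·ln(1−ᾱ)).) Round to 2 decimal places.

S = Σ Sᵢ = 540.8 m².
Σ(Sᵢαᵢ) = 16.7×0.13 + 18.9×0.02 + 167.2×0.51 + 169×0.06 + 169×0.59 = 197.671.
Mean coefficient ᾱ = A/S = 0.3655.
−S·ln(1−ᾱ) = −540.8 × ln(1 − 0.3655) = 246.020.
V = 13.2 × 12.8 × 3.9 = 658.944 m³.
T = 0.161·V/[−S·ln(1−ᾱ)] = 0.161·658.944/246.020 = 0.43 s.

0.43 sec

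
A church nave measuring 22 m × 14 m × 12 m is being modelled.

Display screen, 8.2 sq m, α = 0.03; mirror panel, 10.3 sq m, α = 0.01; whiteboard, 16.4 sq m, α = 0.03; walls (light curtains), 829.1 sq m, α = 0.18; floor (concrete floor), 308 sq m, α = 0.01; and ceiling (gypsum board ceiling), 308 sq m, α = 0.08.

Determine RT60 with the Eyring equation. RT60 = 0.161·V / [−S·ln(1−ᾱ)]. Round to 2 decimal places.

3.14 seconds

Total surface area S = 8.2 + 10.3 + 16.4 + 829.1 + 308 + 308 = 1480.0 sq m.
Σ(Sᵢαᵢ) = 8.2×0.03 + 10.3×0.01 + 16.4×0.03 + 829.1×0.18 + 308×0.01 + 308×0.08 = 177.799.
Mean coefficient ᾱ = A/S = 0.1201.
−S·ln(1−ᾱ) = −1480.0 × ln(1 − 0.1201) = 189.362.
V = 22 × 14 × 12 = 3696 m³.
T = 0.161·V/[−S·ln(1−ᾱ)] = 0.161·3696/189.362 = 3.14 s.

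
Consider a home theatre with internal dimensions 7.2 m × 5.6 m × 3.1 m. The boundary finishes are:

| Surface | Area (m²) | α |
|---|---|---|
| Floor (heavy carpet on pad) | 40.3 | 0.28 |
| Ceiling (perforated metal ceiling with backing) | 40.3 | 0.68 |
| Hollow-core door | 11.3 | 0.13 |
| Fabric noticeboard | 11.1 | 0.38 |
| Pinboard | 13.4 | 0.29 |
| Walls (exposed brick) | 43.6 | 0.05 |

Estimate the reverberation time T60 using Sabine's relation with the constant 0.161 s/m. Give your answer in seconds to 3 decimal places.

Summing Sᵢαᵢ: 11.284 + 27.404 + 1.469 + 4.218 + 3.886 + 2.180 → A = 50.441 sabins.
Volume V = 7.2 × 5.6 × 3.1 = 124.992 m³.
Sabine: RT60 = 0.161 × 124.992 / 50.441 = 0.399 s.

0.399 seconds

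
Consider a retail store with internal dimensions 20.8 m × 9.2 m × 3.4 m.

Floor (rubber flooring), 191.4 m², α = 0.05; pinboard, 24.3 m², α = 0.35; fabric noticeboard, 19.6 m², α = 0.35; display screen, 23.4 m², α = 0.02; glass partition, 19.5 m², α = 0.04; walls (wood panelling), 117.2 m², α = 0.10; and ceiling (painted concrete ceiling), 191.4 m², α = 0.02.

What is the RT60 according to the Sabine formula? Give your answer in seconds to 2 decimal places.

A = Σ Sᵢαᵢ = 191.4×0.05 + 24.3×0.35 + 19.6×0.35 + 23.4×0.02 + 19.5×0.04 + 117.2×0.10 + 191.4×0.02 = 41.731 sabins.
Volume V = 20.8 × 9.2 × 3.4 = 650.624 m³.
RT60 = 0.161 · V / A = 0.161 × 650.624 / 41.731 = 2.51 s.

2.51 sec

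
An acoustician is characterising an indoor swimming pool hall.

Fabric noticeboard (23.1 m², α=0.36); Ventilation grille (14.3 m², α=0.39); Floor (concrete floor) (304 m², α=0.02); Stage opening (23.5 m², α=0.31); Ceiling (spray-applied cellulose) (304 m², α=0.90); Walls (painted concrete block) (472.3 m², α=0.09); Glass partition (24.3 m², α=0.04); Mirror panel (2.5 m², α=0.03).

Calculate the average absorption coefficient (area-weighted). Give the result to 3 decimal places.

0.295

Total surface area S = 1168.0 m².
Weighted sum Σ Sα = 344.412.
ᾱ = 344.412 / 1168.0 = 0.295.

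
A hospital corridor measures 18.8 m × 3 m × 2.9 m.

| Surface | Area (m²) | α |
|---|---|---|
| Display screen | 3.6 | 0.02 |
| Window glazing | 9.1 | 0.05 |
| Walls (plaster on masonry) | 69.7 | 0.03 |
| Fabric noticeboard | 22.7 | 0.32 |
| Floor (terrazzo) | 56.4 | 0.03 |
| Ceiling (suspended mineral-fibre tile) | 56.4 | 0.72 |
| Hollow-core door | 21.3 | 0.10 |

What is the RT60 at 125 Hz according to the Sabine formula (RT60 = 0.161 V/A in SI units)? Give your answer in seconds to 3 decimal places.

A = Σ Sᵢαᵢ = 3.6*0.02 + 9.1*0.05 + 69.7*0.03 + 22.7*0.32 + 56.4*0.03 + 56.4*0.72 + 21.3*0.10 = 54.312 sabins.
Volume V = 18.8 × 3 × 2.9 = 163.56 m³.
RT60 = 0.161 · V / A = 0.161 × 163.56 / 54.312 = 0.485 s.

0.485 seconds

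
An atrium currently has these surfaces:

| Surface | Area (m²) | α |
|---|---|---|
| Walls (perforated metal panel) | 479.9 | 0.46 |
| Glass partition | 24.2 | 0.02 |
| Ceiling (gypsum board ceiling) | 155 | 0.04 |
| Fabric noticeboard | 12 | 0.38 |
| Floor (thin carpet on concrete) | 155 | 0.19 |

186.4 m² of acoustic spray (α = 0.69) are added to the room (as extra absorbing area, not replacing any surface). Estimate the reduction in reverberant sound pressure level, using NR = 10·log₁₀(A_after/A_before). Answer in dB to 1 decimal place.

Total absorption A_before = 479.9*0.46 + 24.2*0.02 + 155*0.04 + 12*0.38 + 155*0.19
  = 220.754 + 0.484 + 6.200 + 4.560 + 29.450 = 261.448 m² sabins.
Treatment contributes 186.4·0.69 = 128.616 sabins.
A_after = 261.448 + 128.616 = 390.064 sabins.
Reduction = 10 log₁₀(A_after/A_before) = 10 log₁₀(1.4919) = 1.7 dB.

1.7 dB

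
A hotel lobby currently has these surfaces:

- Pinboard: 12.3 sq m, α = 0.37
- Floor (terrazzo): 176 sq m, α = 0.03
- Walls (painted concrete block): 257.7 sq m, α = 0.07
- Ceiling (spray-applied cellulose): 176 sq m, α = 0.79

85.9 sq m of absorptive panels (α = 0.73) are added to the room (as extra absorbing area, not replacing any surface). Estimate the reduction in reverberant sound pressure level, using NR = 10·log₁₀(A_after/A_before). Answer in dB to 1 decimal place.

Total absorption A_before = 12.3×0.37 + 176×0.03 + 257.7×0.07 + 176×0.79
  = 4.551 + 5.280 + 18.039 + 139.040 = 166.910 sq m sabins.
Treatment contributes 85.9·0.73 = 62.707 sabins.
New total A_after = 229.617 sabins.
Reduction = 10 log₁₀(A_after/A_before) = 10 log₁₀(1.3757) = 1.4 dB.

1.4 dB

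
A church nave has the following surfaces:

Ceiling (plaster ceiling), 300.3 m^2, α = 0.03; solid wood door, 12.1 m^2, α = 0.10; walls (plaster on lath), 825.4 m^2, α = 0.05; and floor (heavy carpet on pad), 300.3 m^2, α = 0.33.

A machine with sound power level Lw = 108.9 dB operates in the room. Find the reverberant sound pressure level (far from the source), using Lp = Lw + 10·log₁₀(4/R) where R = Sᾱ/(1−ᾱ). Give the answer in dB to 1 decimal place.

A = 150.588 sabins; S = 1438.1 m^2.
ᾱ = 150.588/1438.1 = 0.1047; R = Sᾱ/(1−ᾱ) = 150.588/(1−0.1047) = 168.198 m^2.
Lp = 108.9 + 10·log₁₀(4/168.198) = 108.9 + (-16.24) = 92.7 dB.

92.7 dB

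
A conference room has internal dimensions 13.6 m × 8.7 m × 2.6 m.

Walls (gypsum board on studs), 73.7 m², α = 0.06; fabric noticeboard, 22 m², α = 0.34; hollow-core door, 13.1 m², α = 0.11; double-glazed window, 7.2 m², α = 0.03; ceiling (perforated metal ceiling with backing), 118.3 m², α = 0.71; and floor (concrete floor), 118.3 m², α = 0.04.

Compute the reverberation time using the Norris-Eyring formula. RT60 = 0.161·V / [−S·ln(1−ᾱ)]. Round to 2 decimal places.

S = Σ Sᵢ = 352.6 m².
Absorption A = 73.7·0.06 + 22·0.34 + 13.1·0.11 + 7.2·0.03 + 118.3·0.71 + 118.3·0.04 = 102.284 sabins.
ᾱ = 102.284 / 352.6 = 0.2901.
−S·ln(1−ᾱ) = −352.6 × ln(1 − 0.2901) = 120.812.
V = 13.6 × 8.7 × 2.6 = 307.632 m³.
RT60 = 0.161 × 307.632 / 120.812 = 0.41 s.

0.41 seconds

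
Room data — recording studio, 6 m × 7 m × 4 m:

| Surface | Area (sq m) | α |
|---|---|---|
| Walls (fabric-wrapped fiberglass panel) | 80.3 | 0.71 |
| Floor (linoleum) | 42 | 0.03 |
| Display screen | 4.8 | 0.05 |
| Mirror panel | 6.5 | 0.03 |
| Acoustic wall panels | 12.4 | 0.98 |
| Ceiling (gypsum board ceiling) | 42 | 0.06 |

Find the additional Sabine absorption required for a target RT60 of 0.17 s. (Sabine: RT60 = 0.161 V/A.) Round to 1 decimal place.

85.7 sabins

A₁ = Σ Sᵢαᵢ = 80.3·0.71 + 42·0.03 + 4.8·0.05 + 6.5·0.03 + 12.4·0.98 + 42·0.06 = 73.380 sabins.
V = 168 m³. Required absorption A₂ = 0.161 × 168 / 0.17 = 159.106 sabins.
Shortfall: 159.106 − 73.380 = 85.7 sabins.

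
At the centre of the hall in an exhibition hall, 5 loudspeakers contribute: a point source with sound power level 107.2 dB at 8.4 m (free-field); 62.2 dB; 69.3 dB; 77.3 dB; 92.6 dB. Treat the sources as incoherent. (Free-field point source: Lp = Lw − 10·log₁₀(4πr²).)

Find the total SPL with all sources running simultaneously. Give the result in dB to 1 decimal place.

Source at 8.4 m: Lp = 107.2 − 10·log₁₀(4π·8.4²) = 107.2 − 10·log₁₀(886.683) = 77.7 dB.
Sum in the linear (power) domain: Σ 10^(Lᵢ/10) = 10^(77.7/10) + 10^(62.2/10) + 10^(69.3/10) + 10^(77.3/10) + 10^(92.6/10) = 1.942e+09.
L_total = 10·log₁₀(1.942e+09) = 92.9 dB.

92.9 dB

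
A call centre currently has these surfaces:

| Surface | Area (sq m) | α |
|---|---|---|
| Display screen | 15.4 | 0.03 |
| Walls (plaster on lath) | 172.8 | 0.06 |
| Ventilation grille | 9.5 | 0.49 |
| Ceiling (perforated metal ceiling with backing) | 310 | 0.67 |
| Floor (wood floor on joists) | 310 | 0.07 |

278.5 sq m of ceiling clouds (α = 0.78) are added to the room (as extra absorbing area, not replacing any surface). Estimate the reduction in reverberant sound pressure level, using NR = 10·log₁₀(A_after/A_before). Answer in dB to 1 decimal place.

2.8 dB

Total absorption A_before = 15.4*0.03 + 172.8*0.06 + 9.5*0.49 + 310*0.67 + 310*0.07
  = 0.462 + 10.368 + 4.655 + 207.700 + 21.700 = 244.885 sq m sabins.
Treatment contributes 278.5·0.78 = 217.230 sabins.
A_after = 244.885 + 217.230 = 462.115 sabins.
NR = 10·log₁₀(462.115/244.885) = 2.8 dB.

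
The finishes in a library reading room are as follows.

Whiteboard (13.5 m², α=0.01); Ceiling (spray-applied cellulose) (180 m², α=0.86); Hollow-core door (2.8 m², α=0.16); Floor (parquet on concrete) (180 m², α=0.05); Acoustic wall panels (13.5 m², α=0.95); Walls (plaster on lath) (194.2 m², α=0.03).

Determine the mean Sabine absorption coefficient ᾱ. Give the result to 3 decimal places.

Total surface area S = 584.0 m².
Σ(Sᵢαᵢ) = 13.5×0.01 + 180×0.86 + 2.8×0.16 + 180×0.05 + 13.5×0.95 + 194.2×0.03 = 183.034.
ᾱ = A/S = 0.313.

0.313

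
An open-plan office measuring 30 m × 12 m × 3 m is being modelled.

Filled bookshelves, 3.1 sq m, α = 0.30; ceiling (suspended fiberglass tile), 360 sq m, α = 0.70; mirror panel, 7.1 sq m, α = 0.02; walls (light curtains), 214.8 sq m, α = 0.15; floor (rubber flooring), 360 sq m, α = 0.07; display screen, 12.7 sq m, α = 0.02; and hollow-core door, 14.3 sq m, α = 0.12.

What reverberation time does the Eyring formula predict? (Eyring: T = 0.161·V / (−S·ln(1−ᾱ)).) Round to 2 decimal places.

0.46 seconds

S = Σ Sᵢ = 972.0 sq m.
Σ(Sᵢαᵢ) = 3.1·0.30 + 360·0.70 + 7.1·0.02 + 214.8·0.15 + 360·0.07 + 12.7·0.02 + 14.3·0.12 = 312.462.
ᾱ = 312.462 / 972.0 = 0.3215.
Eyring denominator: −S ln(1−ᾱ) = 377.010.
V = 30 × 12 × 3 = 1080 m³.
RT60 = 0.161 × 1080 / 377.010 = 0.46 s.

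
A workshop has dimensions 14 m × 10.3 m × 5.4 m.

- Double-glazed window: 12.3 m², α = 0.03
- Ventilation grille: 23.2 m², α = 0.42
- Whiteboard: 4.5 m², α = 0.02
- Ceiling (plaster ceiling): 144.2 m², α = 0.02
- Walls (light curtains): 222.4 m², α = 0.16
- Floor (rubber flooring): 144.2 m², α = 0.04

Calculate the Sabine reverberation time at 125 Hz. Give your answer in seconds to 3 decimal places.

Summing Sᵢαᵢ: 0.369 + 9.744 + 0.090 + 2.884 + 35.584 + 5.768 → A = 54.439 sabins.
Room volume: 778.68 m³.
RT60 = 0.161 · V / A = 0.161 × 778.68 / 54.439 = 2.303 s.

2.303 s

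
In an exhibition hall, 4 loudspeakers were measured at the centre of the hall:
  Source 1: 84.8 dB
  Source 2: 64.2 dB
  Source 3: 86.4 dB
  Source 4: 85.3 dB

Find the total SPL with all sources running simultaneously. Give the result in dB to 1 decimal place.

90.3 dB

Sum in the linear (power) domain: Σ 10^(Lᵢ/10) = 10^(84.8/10) + 10^(64.2/10) + 10^(86.4/10) + 10^(85.3/10) = 1.08e+09.
Back to dB: 10·log₁₀ Σ = 90.3 dB.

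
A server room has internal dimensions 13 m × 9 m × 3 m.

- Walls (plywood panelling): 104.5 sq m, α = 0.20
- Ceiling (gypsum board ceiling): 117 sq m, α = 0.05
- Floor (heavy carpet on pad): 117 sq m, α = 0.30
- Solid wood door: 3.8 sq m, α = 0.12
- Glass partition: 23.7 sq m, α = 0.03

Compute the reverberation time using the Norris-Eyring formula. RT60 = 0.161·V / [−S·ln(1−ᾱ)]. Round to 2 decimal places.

0.82 s

Total surface area S = 104.5 + 117 + 117 + 3.8 + 23.7 = 366.0 sq m.
Σ(Sᵢαᵢ) = 104.5×0.20 + 117×0.05 + 117×0.30 + 3.8×0.12 + 23.7×0.03 = 63.017.
Mean coefficient ᾱ = A/S = 0.1722.
−S·ln(1−ᾱ) = −366.0 × ln(1 − 0.1722) = 69.168.
V = 13 × 9 × 3 = 351 m³.
T = 0.161·V/[−S·ln(1−ᾱ)] = 0.161·351/69.168 = 0.82 s.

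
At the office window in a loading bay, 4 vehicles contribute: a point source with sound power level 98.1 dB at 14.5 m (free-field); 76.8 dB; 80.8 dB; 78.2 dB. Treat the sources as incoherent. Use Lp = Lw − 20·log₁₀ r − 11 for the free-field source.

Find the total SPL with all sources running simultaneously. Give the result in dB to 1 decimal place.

83.7 dB

Source at 14.5 m: Lp = 98.1 − 20·log₁₀(14.5) − 11 = 63.9 dB.
Converting to relative power and adding: 10^(63.9/10) + 10^(76.8/10) + 10^(80.8/10) + 10^(78.2/10) = 2.366e+08.
Back to dB: 10·log₁₀ Σ = 83.7 dB.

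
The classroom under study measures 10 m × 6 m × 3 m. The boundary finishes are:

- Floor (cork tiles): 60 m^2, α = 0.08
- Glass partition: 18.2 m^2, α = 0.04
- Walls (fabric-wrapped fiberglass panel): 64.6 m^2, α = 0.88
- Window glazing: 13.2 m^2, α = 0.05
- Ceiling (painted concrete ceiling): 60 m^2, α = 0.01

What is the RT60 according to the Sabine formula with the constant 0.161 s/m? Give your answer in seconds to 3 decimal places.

0.455 s

Total absorption A = 60·0.08 + 18.2·0.04 + 64.6·0.88 + 13.2·0.05 + 60·0.01
  = 4.800 + 0.728 + 56.848 + 0.660 + 0.600 = 63.636 m^2 sabins.
V = 10·6·3 = 180 m³.
RT60 = 0.161 · V / A = 0.161 × 180 / 63.636 = 0.455 s.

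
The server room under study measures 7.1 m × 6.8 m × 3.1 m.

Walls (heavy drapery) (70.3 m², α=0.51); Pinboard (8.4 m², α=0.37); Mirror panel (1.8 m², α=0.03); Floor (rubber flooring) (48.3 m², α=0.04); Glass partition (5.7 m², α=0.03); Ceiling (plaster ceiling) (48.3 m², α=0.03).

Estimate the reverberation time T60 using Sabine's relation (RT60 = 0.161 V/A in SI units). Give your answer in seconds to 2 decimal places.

Summing Sᵢαᵢ: 35.853 + 3.108 + 0.054 + 1.932 + 0.171 + 1.449 → A = 42.567 sabins.
Room volume: 149.668 m³.
Sabine: RT60 = 0.161 × 149.668 / 42.567 = 0.57 s.

0.57 sec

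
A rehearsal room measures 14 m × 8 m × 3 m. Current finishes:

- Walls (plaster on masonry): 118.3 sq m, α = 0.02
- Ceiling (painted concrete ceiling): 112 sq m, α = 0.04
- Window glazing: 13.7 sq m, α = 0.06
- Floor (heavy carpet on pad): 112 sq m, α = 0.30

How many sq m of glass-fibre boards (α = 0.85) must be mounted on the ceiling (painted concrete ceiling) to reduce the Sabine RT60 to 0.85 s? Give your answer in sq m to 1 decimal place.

Equivalent absorption area: A₁ = 118.3×0.02 + 112×0.04 + 13.7×0.06 + 112×0.30 = 41.268 sq m.
V = 336 m³. Target absorption A₂ = 0.161 × 336 / 0.85 = 63.642 sabins.
ΔA needed = 63.642 − 41.268 = 22.374 sabins.
Each sq m of panel replacing the ceiling (painted concrete ceiling) adds (0.85 − 0.04) = 0.81 sabins.
Panel area = 22.374 / 0.81 = 27.6 sq m.

27.6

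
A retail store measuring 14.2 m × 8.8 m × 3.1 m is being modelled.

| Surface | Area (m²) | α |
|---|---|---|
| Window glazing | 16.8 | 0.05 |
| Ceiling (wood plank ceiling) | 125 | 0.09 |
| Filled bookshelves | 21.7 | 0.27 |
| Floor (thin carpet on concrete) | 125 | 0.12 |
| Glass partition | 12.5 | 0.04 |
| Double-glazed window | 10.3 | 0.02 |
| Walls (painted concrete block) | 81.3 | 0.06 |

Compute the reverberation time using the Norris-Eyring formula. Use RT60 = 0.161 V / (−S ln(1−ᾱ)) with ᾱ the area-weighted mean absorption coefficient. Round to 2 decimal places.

S = Σ Sᵢ = 392.6 m².
Absorption A = 16.8×0.05 + 125×0.09 + 21.7×0.27 + 125×0.12 + 12.5×0.04 + 10.3×0.02 + 81.3×0.06 = 38.533 sabins.
ᾱ = 38.533 / 392.6 = 0.0981.
−S·ln(1−ᾱ) = −392.6 × ln(1 − 0.0981) = 40.537.
V = 14.2 × 8.8 × 3.1 = 387.376 m³.
RT60 = 0.161 × 387.376 / 40.537 = 1.54 s.

1.54 s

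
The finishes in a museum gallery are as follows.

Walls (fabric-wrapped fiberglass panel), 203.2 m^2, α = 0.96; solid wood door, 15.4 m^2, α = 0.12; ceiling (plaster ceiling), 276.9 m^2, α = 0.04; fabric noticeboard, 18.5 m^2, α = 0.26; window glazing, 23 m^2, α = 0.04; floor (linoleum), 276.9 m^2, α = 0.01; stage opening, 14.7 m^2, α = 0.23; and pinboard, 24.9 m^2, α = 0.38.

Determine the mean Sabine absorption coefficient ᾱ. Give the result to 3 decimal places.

0.269

Total surface area S = 853.5 m^2.
Σ(Sᵢαᵢ) = 203.2*0.96 + 15.4*0.12 + 276.9*0.04 + 18.5*0.26 + 23*0.04 + 276.9*0.01 + 14.7*0.23 + 24.9*0.38 = 229.338.
ᾱ = A/S = 0.269.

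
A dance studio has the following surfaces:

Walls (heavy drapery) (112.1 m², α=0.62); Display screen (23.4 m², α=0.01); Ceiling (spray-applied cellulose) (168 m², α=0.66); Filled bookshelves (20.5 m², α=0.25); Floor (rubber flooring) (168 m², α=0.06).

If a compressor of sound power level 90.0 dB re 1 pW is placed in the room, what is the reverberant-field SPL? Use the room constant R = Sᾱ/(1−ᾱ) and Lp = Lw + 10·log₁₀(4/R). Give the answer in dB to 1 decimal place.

70.9 dB

Σ(Sᵢαᵢ) = 112.1×0.62 + 23.4×0.01 + 168×0.66 + 20.5×0.25 + 168×0.06 = 195.821; total area S = 492.0 m².
ᾱ = 0.3980, so room constant R = A/(1−ᾱ) = 325.284 m².
Lp = 90.0 + 10·log₁₀(4/325.284) = 90.0 + (-19.10) = 70.9 dB.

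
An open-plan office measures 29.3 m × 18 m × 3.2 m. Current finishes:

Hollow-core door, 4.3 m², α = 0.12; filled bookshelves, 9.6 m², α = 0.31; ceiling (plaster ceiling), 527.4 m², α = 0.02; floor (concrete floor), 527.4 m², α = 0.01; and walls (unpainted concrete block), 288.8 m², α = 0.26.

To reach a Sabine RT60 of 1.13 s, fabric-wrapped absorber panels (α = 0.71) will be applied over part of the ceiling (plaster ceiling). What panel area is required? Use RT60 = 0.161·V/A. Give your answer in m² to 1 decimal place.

Equivalent absorption area: A₁ = 4.3*0.12 + 9.6*0.31 + 527.4*0.02 + 527.4*0.01 + 288.8*0.26 = 94.402 m².
Required A₂ = 0.161·1687.68/1.13 = 240.457 sabins.
ΔA needed = 240.457 − 94.402 = 146.055 sabins.
Each m² of panel replacing the ceiling (plaster ceiling) adds (0.71 − 0.02) = 0.69 sabins.
Panel area = 146.055 / 0.69 = 211.7 m².

211.7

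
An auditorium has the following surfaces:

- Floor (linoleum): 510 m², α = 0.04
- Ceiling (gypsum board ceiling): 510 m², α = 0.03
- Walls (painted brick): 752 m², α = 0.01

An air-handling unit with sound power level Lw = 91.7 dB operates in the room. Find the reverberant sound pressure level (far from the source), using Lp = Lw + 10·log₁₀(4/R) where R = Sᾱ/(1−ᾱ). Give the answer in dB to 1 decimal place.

81.3 dB

Σ(Sᵢαᵢ) = 510·0.04 + 510·0.03 + 752·0.01 = 43.220; total area S = 1772.0 m².
ᾱ = 43.220/1772.0 = 0.0244; R = Sᾱ/(1−ᾱ) = 43.220/(1−0.0244) = 44.301 m².
Lp = Lw + 10 log₁₀(4/R) = 91.7 -10.44 = 81.3 dB.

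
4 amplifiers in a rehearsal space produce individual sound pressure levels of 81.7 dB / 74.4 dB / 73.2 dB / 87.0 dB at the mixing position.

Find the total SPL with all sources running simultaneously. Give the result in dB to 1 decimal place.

Sum in the linear (power) domain: Σ 10^(Lᵢ/10) = 10^(81.7/10) + 10^(74.4/10) + 10^(73.2/10) + 10^(87.0/10) = 6.975e+08.
Back to dB: 10·log₁₀ Σ = 88.4 dB.

88.4 dB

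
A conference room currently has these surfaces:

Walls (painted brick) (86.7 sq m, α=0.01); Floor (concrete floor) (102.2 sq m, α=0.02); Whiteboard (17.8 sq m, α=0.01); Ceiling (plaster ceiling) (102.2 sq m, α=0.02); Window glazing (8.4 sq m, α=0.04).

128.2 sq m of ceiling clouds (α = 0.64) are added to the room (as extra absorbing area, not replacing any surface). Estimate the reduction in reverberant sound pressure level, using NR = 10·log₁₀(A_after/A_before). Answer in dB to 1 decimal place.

12.0 dB

A_before = Σ Sᵢαᵢ = 86.7×0.01 + 102.2×0.02 + 17.8×0.01 + 102.2×0.02 + 8.4×0.04 = 5.469 sabins.
Treatment contributes 128.2·0.64 = 82.048 sabins.
A_after = 5.469 + 82.048 = 87.517 sabins.
NR = 10·log₁₀(87.517/5.469) = 12.0 dB.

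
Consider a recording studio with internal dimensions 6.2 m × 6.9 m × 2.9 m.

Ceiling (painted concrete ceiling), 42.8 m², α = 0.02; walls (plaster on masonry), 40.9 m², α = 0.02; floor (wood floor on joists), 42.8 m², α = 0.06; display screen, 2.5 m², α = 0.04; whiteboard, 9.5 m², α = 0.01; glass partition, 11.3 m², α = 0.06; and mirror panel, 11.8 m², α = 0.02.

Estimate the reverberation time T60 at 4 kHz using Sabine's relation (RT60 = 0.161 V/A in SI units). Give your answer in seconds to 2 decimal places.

3.73 seconds

Equivalent absorption area: A = 42.8·0.02 + 40.9·0.02 + 42.8·0.06 + 2.5·0.04 + 9.5·0.01 + 11.3·0.06 + 11.8·0.02 = 5.351 m².
Volume V = 6.2 × 6.9 × 2.9 = 124.062 m³.
RT60 = 0.161 · V / A = 0.161 × 124.062 / 5.351 = 3.73 s.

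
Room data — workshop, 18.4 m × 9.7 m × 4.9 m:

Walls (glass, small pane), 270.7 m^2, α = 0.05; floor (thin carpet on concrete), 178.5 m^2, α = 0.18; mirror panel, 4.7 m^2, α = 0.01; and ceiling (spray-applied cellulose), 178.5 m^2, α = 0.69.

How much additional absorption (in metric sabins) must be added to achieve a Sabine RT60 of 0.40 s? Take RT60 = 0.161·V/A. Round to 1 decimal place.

Summing Sᵢαᵢ: 13.535 + 32.130 + 0.047 + 123.165 → A₁ = 168.877 sabins.
For T = 0.40 s, need A₂ = 0.161·V/T = 0.161·874.552/0.40 = 352.007 sabins.
Shortfall: 352.007 − 168.877 = 183.1 sabins.

183.1 sabins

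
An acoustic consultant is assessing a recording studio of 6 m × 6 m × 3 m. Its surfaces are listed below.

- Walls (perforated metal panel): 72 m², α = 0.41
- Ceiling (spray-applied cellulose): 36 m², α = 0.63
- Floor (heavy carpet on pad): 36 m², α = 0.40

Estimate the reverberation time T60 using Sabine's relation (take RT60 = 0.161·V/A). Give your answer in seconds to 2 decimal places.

A = Σ Sᵢαᵢ = 72*0.41 + 36*0.63 + 36*0.40 = 66.600 sabins.
V = 6·6·3 = 108 m³.
Sabine: RT60 = 0.161 × 108 / 66.600 = 0.26 s.

0.26 s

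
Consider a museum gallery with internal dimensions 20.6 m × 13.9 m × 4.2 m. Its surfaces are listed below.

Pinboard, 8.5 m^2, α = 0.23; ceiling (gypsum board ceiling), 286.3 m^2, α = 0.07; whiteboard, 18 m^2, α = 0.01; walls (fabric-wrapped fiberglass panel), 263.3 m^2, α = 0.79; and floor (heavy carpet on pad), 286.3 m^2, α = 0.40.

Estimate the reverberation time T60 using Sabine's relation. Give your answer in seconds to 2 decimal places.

0.56 seconds

A = Σ Sᵢαᵢ = 8.5*0.23 + 286.3*0.07 + 18*0.01 + 263.3*0.79 + 286.3*0.40 = 344.703 sabins.
Volume V = 20.6 × 13.9 × 4.2 = 1202.628 m³.
RT60 = 0.161 · V / A = 0.161 × 1202.628 / 344.703 = 0.56 s.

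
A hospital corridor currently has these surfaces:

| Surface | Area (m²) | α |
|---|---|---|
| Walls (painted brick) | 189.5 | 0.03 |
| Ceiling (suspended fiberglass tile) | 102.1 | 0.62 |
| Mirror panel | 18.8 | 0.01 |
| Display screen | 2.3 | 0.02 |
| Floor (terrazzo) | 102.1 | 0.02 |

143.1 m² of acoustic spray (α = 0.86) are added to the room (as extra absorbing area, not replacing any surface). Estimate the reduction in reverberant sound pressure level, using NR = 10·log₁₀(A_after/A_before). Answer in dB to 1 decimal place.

Total absorption A_before = 189.5*0.03 + 102.1*0.62 + 18.8*0.01 + 2.3*0.02 + 102.1*0.02
  = 5.685 + 63.302 + 0.188 + 0.046 + 2.042 = 71.263 m² sabins.
Added absorption = 143.1 × 0.86 = 123.066 sabins.
A_after = 71.263 + 123.066 = 194.329 sabins.
Reduction = 10 log₁₀(A_after/A_before) = 10 log₁₀(2.7269) = 4.4 dB.

4.4 dB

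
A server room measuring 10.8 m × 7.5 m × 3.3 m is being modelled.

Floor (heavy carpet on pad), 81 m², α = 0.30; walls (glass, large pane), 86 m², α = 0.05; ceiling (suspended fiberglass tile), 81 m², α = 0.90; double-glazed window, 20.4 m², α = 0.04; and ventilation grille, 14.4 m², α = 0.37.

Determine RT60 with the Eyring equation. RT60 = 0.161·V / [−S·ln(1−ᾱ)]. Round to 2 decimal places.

0.32 seconds

S = Σ Sᵢ = 282.8 m².
Absorption A = 81·0.30 + 86·0.05 + 81·0.90 + 20.4·0.04 + 14.4·0.37 = 107.644 sabins.
Mean coefficient ᾱ = A/S = 0.3806.
−S·ln(1−ᾱ) = −282.8 × ln(1 − 0.3806) = 135.462.
V = 10.8 × 7.5 × 3.3 = 267.3 m³.
RT60 = 0.161 × 267.3 / 135.462 = 0.32 s.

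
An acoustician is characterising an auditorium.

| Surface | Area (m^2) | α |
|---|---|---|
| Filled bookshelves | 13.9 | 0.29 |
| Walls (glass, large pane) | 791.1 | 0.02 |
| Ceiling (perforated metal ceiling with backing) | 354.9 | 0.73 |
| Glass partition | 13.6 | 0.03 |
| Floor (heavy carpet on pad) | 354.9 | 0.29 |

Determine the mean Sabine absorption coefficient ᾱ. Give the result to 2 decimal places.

S = Σ Sᵢ = 13.9 + 791.1 + 354.9 + 13.6 + 354.9 = 1528.4 m^2.
A = 13.9*0.29 + 791.1*0.02 + 354.9*0.73 + 13.6*0.03 + 354.9*0.29 = 382.259 sabins.
ᾱ = 382.259 / 1528.4 = 0.25.

0.25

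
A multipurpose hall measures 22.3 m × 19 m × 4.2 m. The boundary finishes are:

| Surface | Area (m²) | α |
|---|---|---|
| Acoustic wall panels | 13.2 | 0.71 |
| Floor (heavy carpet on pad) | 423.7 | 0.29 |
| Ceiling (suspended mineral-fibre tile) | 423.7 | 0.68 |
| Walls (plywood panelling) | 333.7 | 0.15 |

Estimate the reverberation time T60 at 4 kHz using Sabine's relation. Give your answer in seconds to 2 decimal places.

Summing Sᵢαᵢ: 9.372 + 122.873 + 288.116 + 50.055 → A = 470.416 sabins.
V = 22.3·19·4.2 = 1779.54 m³.
RT60 = 0.161 · V / A = 0.161 × 1779.54 / 470.416 = 0.61 s.

0.61 s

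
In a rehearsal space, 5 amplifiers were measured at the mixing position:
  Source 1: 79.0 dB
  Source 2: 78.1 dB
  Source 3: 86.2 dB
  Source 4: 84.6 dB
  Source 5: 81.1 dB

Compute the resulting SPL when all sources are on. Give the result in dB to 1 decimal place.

89.9 dB

Converting to relative power and adding: 10^(79.0/10) + 10^(78.1/10) + 10^(86.2/10) + 10^(84.6/10) + 10^(81.1/10) = 9.781e+08.
L_total = 10·log₁₀(9.781e+08) = 89.9 dB.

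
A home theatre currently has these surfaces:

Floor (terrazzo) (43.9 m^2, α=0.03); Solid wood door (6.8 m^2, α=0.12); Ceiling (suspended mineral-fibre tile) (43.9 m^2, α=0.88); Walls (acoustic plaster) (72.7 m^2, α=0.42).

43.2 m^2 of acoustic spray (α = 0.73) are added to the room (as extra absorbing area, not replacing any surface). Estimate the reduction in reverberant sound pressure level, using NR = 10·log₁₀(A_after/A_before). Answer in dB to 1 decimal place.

1.6 dB

A_before = Σ Sᵢαᵢ = 43.9·0.03 + 6.8·0.12 + 43.9·0.88 + 72.7·0.42 = 71.299 sabins.
Treatment contributes 43.2·0.73 = 31.536 sabins.
New total A_after = 102.835 sabins.
Reduction = 10 log₁₀(A_after/A_before) = 10 log₁₀(1.4423) = 1.6 dB.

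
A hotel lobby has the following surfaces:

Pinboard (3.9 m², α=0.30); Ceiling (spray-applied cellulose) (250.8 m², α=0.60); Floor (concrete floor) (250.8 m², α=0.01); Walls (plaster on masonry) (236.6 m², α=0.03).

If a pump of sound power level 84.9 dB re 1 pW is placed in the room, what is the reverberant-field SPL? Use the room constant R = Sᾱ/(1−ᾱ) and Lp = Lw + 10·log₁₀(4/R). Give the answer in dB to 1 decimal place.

67.8 dB

A = 161.256 sabins; S = 742.1 m².
ᾱ = 161.256/742.1 = 0.2173; R = Sᾱ/(1−ᾱ) = 161.256/(1−0.2173) = 206.025 m².
Lp = Lw + 10 log₁₀(4/R) = 84.9 -17.12 = 67.8 dB.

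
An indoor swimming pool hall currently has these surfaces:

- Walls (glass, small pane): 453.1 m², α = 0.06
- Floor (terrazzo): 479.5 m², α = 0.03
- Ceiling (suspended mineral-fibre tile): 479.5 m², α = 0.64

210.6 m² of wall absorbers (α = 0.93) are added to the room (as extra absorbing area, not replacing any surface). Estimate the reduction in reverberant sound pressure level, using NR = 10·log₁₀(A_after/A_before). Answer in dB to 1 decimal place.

1.9 dB

Summing Sᵢαᵢ: 27.186 + 14.385 + 306.880 → A_before = 348.451 sabins.
Treatment contributes 210.6·0.93 = 195.858 sabins.
New total A_after = 544.309 sabins.
Reduction = 10 log₁₀(A_after/A_before) = 10 log₁₀(1.5621) = 1.9 dB.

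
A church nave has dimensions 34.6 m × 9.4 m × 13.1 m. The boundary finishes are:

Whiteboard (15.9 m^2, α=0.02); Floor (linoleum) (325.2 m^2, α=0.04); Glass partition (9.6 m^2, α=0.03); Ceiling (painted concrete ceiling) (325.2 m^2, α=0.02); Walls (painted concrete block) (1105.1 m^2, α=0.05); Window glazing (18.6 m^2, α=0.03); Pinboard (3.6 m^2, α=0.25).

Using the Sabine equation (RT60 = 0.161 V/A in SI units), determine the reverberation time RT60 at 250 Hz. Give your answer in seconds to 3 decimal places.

8.928 s

Total absorption A = 15.9*0.02 + 325.2*0.04 + 9.6*0.03 + 325.2*0.02 + 1105.1*0.05 + 18.6*0.03 + 3.6*0.25
  = 0.318 + 13.008 + 0.288 + 6.504 + 55.255 + 0.558 + 0.900 = 76.831 m^2 sabins.
Room volume: 4260.644 m³.
T = 0.161 V/A = 0.161·4260.644/76.831 = 8.928 s.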